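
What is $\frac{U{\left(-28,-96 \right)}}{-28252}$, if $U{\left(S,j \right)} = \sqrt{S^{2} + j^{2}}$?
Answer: $- \frac{25}{7063} \approx -0.0035396$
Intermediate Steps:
$\frac{U{\left(-28,-96 \right)}}{-28252} = \frac{\sqrt{\left(-28\right)^{2} + \left(-96\right)^{2}}}{-28252} = \sqrt{784 + 9216} \left(- \frac{1}{28252}\right) = \sqrt{10000} \left(- \frac{1}{28252}\right) = 100 \left(- \frac{1}{28252}\right) = - \frac{25}{7063}$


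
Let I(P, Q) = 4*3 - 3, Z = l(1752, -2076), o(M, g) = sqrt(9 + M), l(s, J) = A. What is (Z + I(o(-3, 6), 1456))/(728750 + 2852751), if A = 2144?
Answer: 2153/3581501 ≈ 0.00060114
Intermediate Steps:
l(s, J) = 2144
Z = 2144
I(P, Q) = 9 (I(P, Q) = 12 - 3 = 9)
(Z + I(o(-3, 6), 1456))/(728750 + 2852751) = (2144 + 9)/(728750 + 2852751) = 2153/3581501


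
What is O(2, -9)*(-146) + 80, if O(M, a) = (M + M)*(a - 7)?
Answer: 9424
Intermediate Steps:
O(M, a) = 2*M*(-7 + a) (O(M, a) = (2*M)*(-7 + a) = 2*M*(-7 + a))
O(2, -9)*(-146) + 80 = (2*2*(-7 - 9))*(-146) + 80 = (2*2*(-16))*(-146) + 80 = -64*(-146) + 80 = 9344 + 80 = 9424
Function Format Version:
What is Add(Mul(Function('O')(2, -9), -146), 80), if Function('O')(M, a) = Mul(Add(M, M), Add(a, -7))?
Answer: 9424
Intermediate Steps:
Function('O')(M, a) = Mul(2, M, Add(-7, a)) (Function('O')(M, a) = Mul(Mul(2, M), Add(-7, a)) = Mul(2, M, Add(-7, a)))
Add(Mul(Function('O')(2, -9), -146), 80) = Add(Mul(Mul(2, 2, Add(-7, -9)), -146), 80) = Add(Mul(Mul(2, 2, -16), -146), 80) = Add(Mul(-64, -146), 80) = Add(9344, 80) = 9424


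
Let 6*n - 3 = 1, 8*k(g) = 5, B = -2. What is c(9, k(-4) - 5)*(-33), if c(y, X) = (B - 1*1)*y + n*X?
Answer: 3949/4 ≈ 987.25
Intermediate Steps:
k(g) = 5/8 (k(g) = (1/8)*5 = 5/8)
n = 2/3 (n = 1/2 + (1/6)*1 = 1/2 + 1/6 = 2/3 ≈ 0.66667)
c(y, X) = -3*y + 2*X/3 (c(y, X) = (-2 - 1*1)*y + 2*X/3 = (-2 - 1)*y + 2*X/3 = -3*y + 2*X/3)
c(9, k(-4) - 5)*(-33) = (-3*9 + 2*(5/8 - 5)/3)*(-33) = (-27 + (2/3)*(-35/8))*(-33) = (-27 - 35/12)*(-33) = -359/12*(-33) = 3949/4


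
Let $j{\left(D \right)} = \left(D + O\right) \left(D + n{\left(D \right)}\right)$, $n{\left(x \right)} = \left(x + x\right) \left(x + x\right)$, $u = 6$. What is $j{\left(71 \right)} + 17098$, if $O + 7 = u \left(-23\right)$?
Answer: $-1480292$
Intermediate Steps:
$O = -145$ ($O = -7 + 6 \left(-23\right) = -7 - 138 = -145$)
$n{\left(x \right)} = 4 x^{2}$ ($n{\left(x \right)} = 2 x 2 x = 4 x^{2}$)
$j{\left(D \right)} = \left(-145 + D\right) \left(D + 4 D^{2}\right)$ ($j{\left(D \right)} = \left(D - 145\right) \left(D + 4 D^{2}\right) = \left(-145 + D\right) \left(D + 4 D^{2}\right)$)
$j{\left(71 \right)} + 17098 = 71 \left(-145 - 41109 + 4 \cdot 71^{2}\right) + 17098 = 71 \left(-145 - 41109 + 4 \cdot 5041\right) + 17098 = 71 \left(-145 - 41109 + 20164\right) + 17098 = 71 \left(-21090\right) + 17098 = -1497390 + 17098 = -1480292$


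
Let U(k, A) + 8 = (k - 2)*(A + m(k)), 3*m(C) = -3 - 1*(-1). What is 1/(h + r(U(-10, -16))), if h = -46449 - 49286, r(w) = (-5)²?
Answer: -1/95710 ≈ -1.0448e-5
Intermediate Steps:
m(C) = -⅔ (m(C) = (-3 - 1*(-1))/3 = (-3 + 1)/3 = (⅓)*(-2) = -⅔)
U(k, A) = -8 + (-2 + k)*(-⅔ + A) (U(k, A) = -8 + (k - 2)*(A - ⅔) = -8 + (-2 + k)*(-⅔ + A))
r(w) = 25
h = -95735
1/(h + r(U(-10, -16))) = 1/(-95735 + 25) = 1/(-95710) = -1/95710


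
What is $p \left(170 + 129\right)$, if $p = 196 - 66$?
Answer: $38870$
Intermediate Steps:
$p = 130$
$p \left(170 + 129\right) = 130 \left(170 + 129\right) = 130 \cdot 299 = 38870$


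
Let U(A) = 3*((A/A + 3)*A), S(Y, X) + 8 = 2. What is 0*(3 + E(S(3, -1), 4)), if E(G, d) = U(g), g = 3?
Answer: 0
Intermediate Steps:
S(Y, X) = -6 (S(Y, X) = -8 + 2 = -6)
U(A) = 12*A (U(A) = 3*((1 + 3)*A) = 3*(4*A) = 12*A)
E(G, d) = 36 (E(G, d) = 12*3 = 36)
0*(3 + E(S(3, -1), 4)) = 0*(3 + 36) = 0*39 = 0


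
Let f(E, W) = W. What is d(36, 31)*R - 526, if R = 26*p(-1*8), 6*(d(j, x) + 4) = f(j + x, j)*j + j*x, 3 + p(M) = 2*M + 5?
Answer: -145398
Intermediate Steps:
p(M) = 2 + 2*M (p(M) = -3 + (2*M + 5) = -3 + (5 + 2*M) = 2 + 2*M)
d(j, x) = -4 + j²/6 + j*x/6 (d(j, x) = -4 + (j*j + j*x)/6 = -4 + (j² + j*x)/6 = -4 + (j²/6 + j*x/6) = -4 + j²/6 + j*x/6)
R = -364 (R = 26*(2 + 2*(-1*8)) = 26*(2 + 2*(-8)) = 26*(2 - 16) = 26*(-14) = -364)
d(36, 31)*R - 526 = (-4 + (⅙)*36² + (⅙)*36*31)*(-364) - 526 = (-4 + (⅙)*1296 + 186)*(-364) - 526 = (-4 + 216 + 186)*(-364) - 526 = 398*(-364) - 526 = -144872 - 526 = -145398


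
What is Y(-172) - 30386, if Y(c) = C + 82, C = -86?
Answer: -30390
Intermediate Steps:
Y(c) = -4 (Y(c) = -86 + 82 = -4)
Y(-172) - 30386 = -4 - 30386 = -30390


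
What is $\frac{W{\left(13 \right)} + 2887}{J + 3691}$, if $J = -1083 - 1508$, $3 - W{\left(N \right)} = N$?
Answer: $\frac{2877}{1100} \approx 2.6155$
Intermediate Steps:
$W{\left(N \right)} = 3 - N$
$J = -2591$
$\frac{W{\left(13 \right)} + 2887}{J + 3691} = \frac{\left(3 - 13\right) + 2887}{-2591 + 3691} = \frac{\left(3 - 13\right) + 2887}{1100} = \left(-10 + 2887\right) \frac{1}{1100} = 2877 \cdot \frac{1}{1100} = \frac{2877}{1100}$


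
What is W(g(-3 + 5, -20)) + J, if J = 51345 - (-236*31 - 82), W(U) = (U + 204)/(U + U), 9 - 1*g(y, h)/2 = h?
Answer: 3407225/58 ≈ 58745.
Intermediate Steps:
g(y, h) = 18 - 2*h
W(U) = (204 + U)/(2*U) (W(U) = (204 + U)/((2*U)) = (204 + U)*(1/(2*U)) = (204 + U)/(2*U))
J = 58743 (J = 51345 - (-7316 - 82) = 51345 - 1*(-7398) = 51345 + 7398 = 58743)
W(g(-3 + 5, -20)) + J = (204 + (18 - 2*(-20)))/(2*(18 - 2*(-20))) + 58743 = (204 + (18 + 40))/(2*(18 + 40)) + 58743 = (½)*(204 + 58)/58 + 58743 = (½)*(1/58)*262 + 58743 = 131/58 + 58743 = 3407225/58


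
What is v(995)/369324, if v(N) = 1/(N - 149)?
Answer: 1/312448104 ≈ 3.2005e-9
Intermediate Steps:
v(N) = 1/(-149 + N)
v(995)/369324 = 1/((-149 + 995)*369324) = (1/369324)/846 = (1/846)*(1/369324) = 1/312448104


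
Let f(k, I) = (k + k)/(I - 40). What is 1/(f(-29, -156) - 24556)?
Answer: -98/2406459 ≈ -4.0724e-5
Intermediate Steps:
f(k, I) = 2*k/(-40 + I) (f(k, I) = (2*k)/(-40 + I) = 2*k/(-40 + I))
1/(f(-29, -156) - 24556) = 1/(2*(-29)/(-40 - 156) - 24556) = 1/(2*(-29)/(-196) - 24556) = 1/(2*(-29)*(-1/196) - 24556) = 1/(29/98 - 24556) = 1/(-2406459/98) = -98/2406459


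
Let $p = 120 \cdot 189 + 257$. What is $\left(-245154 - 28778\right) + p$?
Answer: $-250995$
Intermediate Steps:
$p = 22937$ ($p = 22680 + 257 = 22937$)
$\left(-245154 - 28778\right) + p = \left(-245154 - 28778\right) + 22937 = -273932 + 22937 = -250995$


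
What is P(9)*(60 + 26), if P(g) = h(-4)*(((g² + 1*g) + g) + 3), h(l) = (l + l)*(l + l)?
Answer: 561408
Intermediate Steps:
h(l) = 4*l² (h(l) = (2*l)*(2*l) = 4*l²)
P(g) = 192 + 64*g² + 128*g (P(g) = (4*(-4)²)*(((g² + 1*g) + g) + 3) = (4*16)*(((g² + g) + g) + 3) = 64*(((g + g²) + g) + 3) = 64*((g² + 2*g) + 3) = 64*(3 + g² + 2*g) = 192 + 64*g² + 128*g)
P(9)*(60 + 26) = (192 + 64*9² + 128*9)*(60 + 26) = (192 + 64*81 + 1152)*86 = (192 + 5184 + 1152)*86 = 6528*86 = 561408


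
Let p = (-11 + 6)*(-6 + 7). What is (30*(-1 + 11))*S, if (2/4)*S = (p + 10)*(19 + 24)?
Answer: 129000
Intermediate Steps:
p = -5 (p = -5*1 = -5)
S = 430 (S = 2*((-5 + 10)*(19 + 24)) = 2*(5*43) = 2*215 = 430)
(30*(-1 + 11))*S = (30*(-1 + 11))*430 = (30*10)*430 = 300*430 = 129000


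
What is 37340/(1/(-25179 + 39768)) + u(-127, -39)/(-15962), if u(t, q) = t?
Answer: 8695351536247/15962 ≈ 5.4475e+8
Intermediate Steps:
37340/(1/(-25179 + 39768)) + u(-127, -39)/(-15962) = 37340/(1/(-25179 + 39768)) - 127/(-15962) = 37340/(1/14589) - 127*(-1/15962) = 37340/(1/14589) + 127/15962 = 37340*14589 + 127/15962 = 544753260 + 127/15962 = 8695351536247/15962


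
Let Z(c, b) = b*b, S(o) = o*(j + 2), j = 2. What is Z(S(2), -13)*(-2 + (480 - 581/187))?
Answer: 15008045/187 ≈ 80257.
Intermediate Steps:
S(o) = 4*o (S(o) = o*(2 + 2) = o*4 = 4*o)
Z(c, b) = b**2
Z(S(2), -13)*(-2 + (480 - 581/187)) = (-13)**2*(-2 + (480 - 581/187)) = 169*(-2 + (480 - 581*1/187)) = 169*(-2 + (480 - 581/187)) = 169*(-2 + 89179/187) = 169*(88805/187) = 15008045/187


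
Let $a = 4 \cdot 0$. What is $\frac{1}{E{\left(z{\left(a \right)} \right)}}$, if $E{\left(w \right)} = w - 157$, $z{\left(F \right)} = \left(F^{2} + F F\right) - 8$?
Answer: $- \frac{1}{165} \approx -0.0060606$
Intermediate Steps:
$a = 0$
$z{\left(F \right)} = -8 + 2 F^{2}$ ($z{\left(F \right)} = \left(F^{2} + F^{2}\right) - 8 = 2 F^{2} - 8 = -8 + 2 F^{2}$)
$E{\left(w \right)} = -157 + w$
$\frac{1}{E{\left(z{\left(a \right)} \right)}} = \frac{1}{-157 - \left(8 - 2 \cdot 0^{2}\right)} = \frac{1}{-157 + \left(-8 + 2 \cdot 0\right)} = \frac{1}{-157 + \left(-8 + 0\right)} = \frac{1}{-157 - 8} = \frac{1}{-165} = - \frac{1}{165}$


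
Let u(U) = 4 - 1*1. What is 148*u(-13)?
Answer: 444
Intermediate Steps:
u(U) = 3 (u(U) = 4 - 1 = 3)
148*u(-13) = 148*3 = 444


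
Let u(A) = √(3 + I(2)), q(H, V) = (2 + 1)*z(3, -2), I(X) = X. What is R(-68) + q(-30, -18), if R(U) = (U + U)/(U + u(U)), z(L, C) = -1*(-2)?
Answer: 36962/4619 + 136*√5/4619 ≈ 8.0680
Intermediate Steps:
z(L, C) = 2
q(H, V) = 6 (q(H, V) = (2 + 1)*2 = 3*2 = 6)
u(A) = √5 (u(A) = √(3 + 2) = √5)
R(U) = 2*U/(U + √5) (R(U) = (U + U)/(U + √5) = (2*U)/(U + √5) = 2*U/(U + √5))
R(-68) + q(-30, -18) = 2*(-68)/(-68 + √5) + 6 = -136/(-68 + √5) + 6 = 6 - 136/(-68 + √5)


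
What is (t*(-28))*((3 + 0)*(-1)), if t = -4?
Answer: -336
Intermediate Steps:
(t*(-28))*((3 + 0)*(-1)) = (-4*(-28))*((3 + 0)*(-1)) = 112*(3*(-1)) = 112*(-3) = -336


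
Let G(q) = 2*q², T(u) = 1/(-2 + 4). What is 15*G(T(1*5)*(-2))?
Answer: 30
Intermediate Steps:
T(u) = ½ (T(u) = 1/2 = ½)
15*G(T(1*5)*(-2)) = 15*(2*((½)*(-2))²) = 15*(2*(-1)²) = 15*(2*1) = 15*2 = 30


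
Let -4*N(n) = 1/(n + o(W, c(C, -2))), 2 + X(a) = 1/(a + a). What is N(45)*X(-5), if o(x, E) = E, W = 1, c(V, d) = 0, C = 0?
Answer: 7/600 ≈ 0.011667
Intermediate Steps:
X(a) = -2 + 1/(2*a) (X(a) = -2 + 1/(a + a) = -2 + 1/(2*a))
N(n) = -1/(4*n) (N(n) = -1/(4*(n + 0)) = -1/(4*n))
N(45)*X(-5) = (-1/4/45)*(-2 + (1/2)/(-5)) = (-1/4*1/45)*(-2 + (1/2)*(-1/5)) = -(-2 - 1/10)/180 = -1/180*(-21/10) = 7/600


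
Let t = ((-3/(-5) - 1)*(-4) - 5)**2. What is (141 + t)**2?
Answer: 14546596/625 ≈ 23275.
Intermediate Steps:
t = 289/25 (t = ((-3*(-1/5) - 1)*(-4) - 5)**2 = ((3/5 - 1)*(-4) - 5)**2 = (-2/5*(-4) - 5)**2 = (8/5 - 5)**2 = (-17/5)**2 = 289/25 ≈ 11.560)
(141 + t)**2 = (141 + 289/25)**2 = (3814/25)**2 = 14546596/625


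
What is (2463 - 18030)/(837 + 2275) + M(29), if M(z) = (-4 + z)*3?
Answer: 217833/3112 ≈ 69.998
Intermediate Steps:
M(z) = -12 + 3*z
(2463 - 18030)/(837 + 2275) + M(29) = (2463 - 18030)/(837 + 2275) + (-12 + 3*29) = -15567/3112 + (-12 + 87) = -15567*1/3112 + 75 = -15567/3112 + 75 = 217833/3112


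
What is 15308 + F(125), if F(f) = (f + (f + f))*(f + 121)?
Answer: 107558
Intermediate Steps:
F(f) = 3*f*(121 + f) (F(f) = (f + 2*f)*(121 + f) = (3*f)*(121 + f) = 3*f*(121 + f))
15308 + F(125) = 15308 + 3*125*(121 + 125) = 15308 + 3*125*246 = 15308 + 92250 = 107558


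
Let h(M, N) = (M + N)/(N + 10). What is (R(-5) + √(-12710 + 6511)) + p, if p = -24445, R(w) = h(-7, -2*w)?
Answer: -488897/20 + I*√6199 ≈ -24445.0 + 78.734*I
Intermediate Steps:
h(M, N) = (M + N)/(10 + N)
R(w) = (-7 - 2*w)/(10 - 2*w)
(R(-5) + √(-12710 + 6511)) + p = ((7/2 - 5)/(-5 - 5) + √(-12710 + 6511)) - 24445 = (-3/2/(-10) + √(-6199)) - 24445 = (-⅒*(-3/2) + I*√6199) - 24445 = (3/20 + I*√6199) - 24445 = -488897/20 + I*√6199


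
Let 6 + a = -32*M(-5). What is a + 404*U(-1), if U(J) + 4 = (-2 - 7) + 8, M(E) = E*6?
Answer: -1066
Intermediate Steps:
M(E) = 6*E
U(J) = -5 (U(J) = -4 + ((-2 - 7) + 8) = -4 + (-9 + 8) = -4 - 1 = -5)
a = 954 (a = -6 - 192*(-5) = -6 - 32*(-30) = -6 + 960 = 954)
a + 404*U(-1) = 954 + 404*(-5) = 954 - 2020 = -1066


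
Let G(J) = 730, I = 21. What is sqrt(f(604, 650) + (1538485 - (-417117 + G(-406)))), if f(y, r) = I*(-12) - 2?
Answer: sqrt(1954618) ≈ 1398.1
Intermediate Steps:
f(y, r) = -254 (f(y, r) = 21*(-12) - 2 = -252 - 2 = -254)
sqrt(f(604, 650) + (1538485 - (-417117 + G(-406)))) = sqrt(-254 + (1538485 - (-417117 + 730))) = sqrt(-254 + (1538485 - 1*(-416387))) = sqrt(-254 + (1538485 + 416387)) = sqrt(-254 + 1954872) = sqrt(1954618)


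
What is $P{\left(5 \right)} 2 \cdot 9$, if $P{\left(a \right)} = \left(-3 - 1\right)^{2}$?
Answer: $288$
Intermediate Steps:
$P{\left(a \right)} = 16$ ($P{\left(a \right)} = \left(-4\right)^{2} = 16$)
$P{\left(5 \right)} 2 \cdot 9 = 16 \cdot 2 \cdot 9 = 32 \cdot 9 = 288$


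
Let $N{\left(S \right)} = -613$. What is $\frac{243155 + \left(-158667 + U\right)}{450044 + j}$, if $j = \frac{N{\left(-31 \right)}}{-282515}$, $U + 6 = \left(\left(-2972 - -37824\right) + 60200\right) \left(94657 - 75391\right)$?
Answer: $\frac{517385629049710}{127144181273} \approx 4069.3$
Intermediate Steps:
$U = 1831271826$ ($U = -6 + \left(\left(-2972 - -37824\right) + 60200\right) \left(94657 - 75391\right) = -6 + \left(\left(-2972 + 37824\right) + 60200\right) 19266 = -6 + \left(34852 + 60200\right) 19266 = -6 + 95052 \cdot 19266 = -6 + 1831271832 = 1831271826$)
$j = \frac{613}{282515}$ ($j = - \frac{613}{-282515} = \left(-613\right) \left(- \frac{1}{282515}\right) = \frac{613}{282515} \approx 0.0021698$)
$\frac{243155 + \left(-158667 + U\right)}{450044 + j} = \frac{243155 + \left(-158667 + 1831271826\right)}{450044 + \frac{613}{282515}} = \frac{243155 + 1831113159}{\frac{127144181273}{282515}} = 1831356314 \cdot \frac{282515}{127144181273} = \frac{517385629049710}{127144181273}$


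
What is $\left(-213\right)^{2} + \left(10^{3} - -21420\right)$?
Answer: $67789$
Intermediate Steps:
$\left(-213\right)^{2} + \left(10^{3} - -21420\right) = 45369 + \left(1000 + 21420\right) = 45369 + 22420 = 67789$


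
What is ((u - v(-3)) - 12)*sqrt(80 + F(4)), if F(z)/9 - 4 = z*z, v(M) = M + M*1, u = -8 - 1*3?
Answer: -34*sqrt(65) ≈ -274.12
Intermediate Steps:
u = -11 (u = -8 - 3 = -11)
v(M) = 2*M (v(M) = M + M = 2*M)
F(z) = 36 + 9*z**2 (F(z) = 36 + 9*(z*z) = 36 + 9*z**2)
((u - v(-3)) - 12)*sqrt(80 + F(4)) = ((-11 - 2*(-3)) - 12)*sqrt(80 + (36 + 9*4**2)) = ((-11 - 1*(-6)) - 12)*sqrt(80 + (36 + 9*16)) = ((-11 + 6) - 12)*sqrt(80 + (36 + 144)) = (-5 - 12)*sqrt(80 + 180) = -34*sqrt(65)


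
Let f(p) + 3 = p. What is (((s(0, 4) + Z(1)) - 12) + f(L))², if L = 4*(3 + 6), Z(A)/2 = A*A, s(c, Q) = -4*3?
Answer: 121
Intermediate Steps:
s(c, Q) = -12
Z(A) = 2*A² (Z(A) = 2*(A*A) = 2*A²)
L = 36 (L = 4*9 = 36)
f(p) = -3 + p
(((s(0, 4) + Z(1)) - 12) + f(L))² = (((-12 + 2*1²) - 12) + (-3 + 36))² = (((-12 + 2*1) - 12) + 33)² = (((-12 + 2) - 12) + 33)² = ((-10 - 12) + 33)² = (-22 + 33)² = 11² = 121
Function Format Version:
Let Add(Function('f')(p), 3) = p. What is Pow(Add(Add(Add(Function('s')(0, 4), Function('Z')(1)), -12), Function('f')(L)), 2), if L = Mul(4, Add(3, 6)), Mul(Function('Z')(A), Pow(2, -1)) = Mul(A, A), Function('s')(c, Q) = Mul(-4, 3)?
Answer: 121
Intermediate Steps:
Function('s')(c, Q) = -12
Function('Z')(A) = Mul(2, Pow(A, 2)) (Function('Z')(A) = Mul(2, Mul(A, A)) = Mul(2, Pow(A, 2)))
L = 36 (L = Mul(4, 9) = 36)
Function('f')(p) = Add(-3, p)
Pow(Add(Add(Add(Function('s')(0, 4), Function('Z')(1)), -12), Function('f')(L)), 2) = Pow(Add(Add(Add(-12, Mul(2, Pow(1, 2))), -12), Add(-3, 36)), 2) = Pow(Add(Add(Add(-12, Mul(2, 1)), -12), 33), 2) = Pow(Add(Add(Add(-12, 2), -12), 33), 2) = Pow(Add(Add(-10, -12), 33), 2) = Pow(Add(-22, 33), 2) = Pow(11, 2) = 121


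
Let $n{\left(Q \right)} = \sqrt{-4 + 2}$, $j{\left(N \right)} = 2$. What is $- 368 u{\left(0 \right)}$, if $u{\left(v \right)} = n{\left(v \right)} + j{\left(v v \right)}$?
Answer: $-736 - 368 i \sqrt{2} \approx -736.0 - 520.43 i$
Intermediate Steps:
$n{\left(Q \right)} = i \sqrt{2}$ ($n{\left(Q \right)} = \sqrt{-2} = i \sqrt{2}$)
$u{\left(v \right)} = 2 + i \sqrt{2}$ ($u{\left(v \right)} = i \sqrt{2} + 2 = 2 + i \sqrt{2}$)
$- 368 u{\left(0 \right)} = - 368 \left(2 + i \sqrt{2}\right) = -736 - 368 i \sqrt{2}$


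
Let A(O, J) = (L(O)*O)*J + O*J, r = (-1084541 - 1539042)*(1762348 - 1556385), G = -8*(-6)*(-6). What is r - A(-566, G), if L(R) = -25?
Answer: -540357113237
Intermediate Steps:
G = -288 (G = 48*(-6) = -288)
r = -540361025429 (r = -2623583*205963 = -540361025429)
A(O, J) = -24*J*O (A(O, J) = (-25*O)*J + O*J = -25*J*O + J*O = -24*J*O)
r - A(-566, G) = -540361025429 - (-24)*(-288)*(-566) = -540361025429 - 1*(-3912192) = -540361025429 + 3912192 = -540357113237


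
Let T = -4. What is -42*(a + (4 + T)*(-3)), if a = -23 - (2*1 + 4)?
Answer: 1218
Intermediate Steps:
a = -29 (a = -23 - (2 + 4) = -23 - 1*6 = -23 - 6 = -29)
-42*(a + (4 + T)*(-3)) = -42*(-29 + (4 - 4)*(-3)) = -42*(-29 + 0*(-3)) = -42*(-29 + 0) = -42*(-29) = 1218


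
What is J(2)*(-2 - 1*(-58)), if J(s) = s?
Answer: 112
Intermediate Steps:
J(2)*(-2 - 1*(-58)) = 2*(-2 - 1*(-58)) = 2*(-2 + 58) = 2*56 = 112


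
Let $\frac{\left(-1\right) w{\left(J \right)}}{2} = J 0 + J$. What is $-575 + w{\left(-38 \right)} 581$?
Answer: $43581$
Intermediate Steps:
$w{\left(J \right)} = - 2 J$ ($w{\left(J \right)} = - 2 \left(J 0 + J\right) = - 2 \left(0 + J\right) = - 2 J$)
$-575 + w{\left(-38 \right)} 581 = -575 + \left(-2\right) \left(-38\right) 581 = -575 + 76 \cdot 581 = -575 + 44156 = 43581$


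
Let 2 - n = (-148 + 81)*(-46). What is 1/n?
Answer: -1/3080 ≈ -0.00032468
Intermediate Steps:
n = -3080 (n = 2 - (-148 + 81)*(-46) = 2 - (-67)*(-46) = 2 - 1*3082 = 2 - 3082 = -3080)
1/n = 1/(-3080) = -1/3080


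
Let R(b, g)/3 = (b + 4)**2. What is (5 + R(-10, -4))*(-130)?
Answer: -14690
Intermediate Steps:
R(b, g) = 3*(4 + b)**2 (R(b, g) = 3*(b + 4)**2 = 3*(4 + b)**2)
(5 + R(-10, -4))*(-130) = (5 + 3*(4 - 10)**2)*(-130) = (5 + 3*(-6)**2)*(-130) = (5 + 3*36)*(-130) = (5 + 108)*(-130) = 113*(-130) = -14690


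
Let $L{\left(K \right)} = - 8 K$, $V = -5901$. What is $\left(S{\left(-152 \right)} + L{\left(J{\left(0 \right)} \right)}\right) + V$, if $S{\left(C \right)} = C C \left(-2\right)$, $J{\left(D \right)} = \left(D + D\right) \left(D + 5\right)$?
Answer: $-52109$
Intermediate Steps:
$J{\left(D \right)} = 2 D \left(5 + D\right)$
$S{\left(C \right)} = - 2 C^{2}$ ($S{\left(C \right)} = C^{2} \left(-2\right) = - 2 C^{2}$)
$\left(S{\left(-152 \right)} + L{\left(J{\left(0 \right)} \right)}\right) + V = \left(- 2 \left(-152\right)^{2} - 8 \cdot 2 \cdot 0 \left(5 + 0\right)\right) - 5901 = \left(\left(-2\right) 23104 - 8 \cdot 2 \cdot 0 \cdot 5\right) - 5901 = \left(-46208 - 0\right) - 5901 = \left(-46208 + 0\right) - 5901 = -46208 - 5901 = -52109$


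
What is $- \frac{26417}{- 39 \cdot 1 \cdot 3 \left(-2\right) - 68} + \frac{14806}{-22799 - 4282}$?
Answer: $- \frac{717856573}{4495446} \approx -159.69$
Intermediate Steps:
$- \frac{26417}{- 39 \cdot 1 \cdot 3 \left(-2\right) - 68} + \frac{14806}{-22799 - 4282} = - \frac{26417}{- 39 \cdot 3 \left(-2\right) - 68} + \frac{14806}{-27081} = - \frac{26417}{\left(-39\right) \left(-6\right) - 68} + 14806 \left(- \frac{1}{27081}\right) = - \frac{26417}{234 - 68} - \frac{14806}{27081} = - \frac{26417}{166} - \frac{14806}{27081} = - \frac{717856573}{4495446}$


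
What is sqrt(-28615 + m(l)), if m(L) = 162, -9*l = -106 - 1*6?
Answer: I*sqrt(28453) ≈ 168.68*I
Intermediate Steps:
l = 112/9 (l = -(-106 - 1*6)/9 = -(-106 - 6)/9 = -1/9*(-112) = 112/9 ≈ 12.444)
sqrt(-28615 + m(l)) = sqrt(-28615 + 162) = sqrt(-28453) = I*sqrt(28453)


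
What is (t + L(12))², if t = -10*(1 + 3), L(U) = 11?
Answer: 841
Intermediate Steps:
t = -40 (t = -10*4 = -40)
(t + L(12))² = (-40 + 11)² = (-29)² = 841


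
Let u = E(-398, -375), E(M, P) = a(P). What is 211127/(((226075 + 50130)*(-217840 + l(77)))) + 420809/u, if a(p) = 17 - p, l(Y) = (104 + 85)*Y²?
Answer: 14989311448483847/13963128362680 ≈ 1073.5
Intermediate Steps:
l(Y) = 189*Y²
E(M, P) = 17 - P
u = 392 (u = 17 - 1*(-375) = 17 + 375 = 392)
211127/(((226075 + 50130)*(-217840 + l(77)))) + 420809/u = 211127/(((226075 + 50130)*(-217840 + 189*77²))) + 420809/392 = 211127/((276205*(-217840 + 189*5929))) + 420809*(1/392) = 211127/((276205*(-217840 + 1120581))) + 420809/392 = 211127/((276205*902741)) + 420809/392 = 211127/249341577905 + 420809/392 = 211127*(1/249341577905) + 420809/392 = 30161/35620225415 + 420809/392 = 14989311448483847/13963128362680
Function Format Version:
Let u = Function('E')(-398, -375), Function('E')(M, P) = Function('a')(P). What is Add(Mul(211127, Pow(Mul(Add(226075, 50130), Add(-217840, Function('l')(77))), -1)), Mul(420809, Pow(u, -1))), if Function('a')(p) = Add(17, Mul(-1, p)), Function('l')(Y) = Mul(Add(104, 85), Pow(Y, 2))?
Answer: Rational(14989311448483847, 13963128362680) ≈ 1073.5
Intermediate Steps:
Function('l')(Y) = Mul(189, Pow(Y, 2))
Function('E')(M, P) = Add(17, Mul(-1, P))
u = 392 (u = Add(17, Mul(-1, -375)) = Add(17, 375) = 392)
Add(Mul(211127, Pow(Mul(Add(226075, 50130), Add(-217840, Function('l')(77))), -1)), Mul(420809, Pow(u, -1))) = Add(Mul(211127, Pow(Mul(Add(226075, 50130), Add(-217840, Mul(189, Pow(77, 2)))), -1)), Mul(420809, Pow(392, -1))) = Add(Mul(211127, Pow(Mul(276205, Add(-217840, Mul(189, 5929))), -1)), Mul(420809, Rational(1, 392))) = Add(Mul(211127, Pow(Mul(276205, Add(-217840, 1120581)), -1)), Rational(420809, 392)) = Add(Mul(211127, Pow(Mul(276205, 902741), -1)), Rational(420809, 392)) = Add(Mul(211127, Pow(249341577905, -1)), Rational(420809, 392)) = Add(Mul(211127, Rational(1, 249341577905)), Rational(420809, 392)) = Add(Rational(30161, 35620225415), Rational(420809, 392)) = Rational(14989311448483847, 13963128362680)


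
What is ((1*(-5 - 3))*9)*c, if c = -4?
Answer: 288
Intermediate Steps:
((1*(-5 - 3))*9)*c = ((1*(-5 - 3))*9)*(-4) = ((1*(-8))*9)*(-4) = -8*9*(-4) = -72*(-4) = 288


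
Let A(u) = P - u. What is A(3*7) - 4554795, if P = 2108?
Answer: -4552708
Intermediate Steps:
A(u) = 2108 - u
A(3*7) - 4554795 = (2108 - 3*7) - 4554795 = (2108 - 1*21) - 4554795 = (2108 - 21) - 4554795 = 2087 - 4554795 = -4552708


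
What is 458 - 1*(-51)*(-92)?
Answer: -4234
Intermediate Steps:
458 - 1*(-51)*(-92) = 458 + 51*(-92) = 458 - 4692 = -4234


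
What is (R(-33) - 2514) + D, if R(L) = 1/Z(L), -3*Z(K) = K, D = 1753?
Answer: -8370/11 ≈ -760.91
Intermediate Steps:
Z(K) = -K/3
R(L) = -3/L (R(L) = 1/(-L/3) = -3/L)
(R(-33) - 2514) + D = (-3/(-33) - 2514) + 1753 = (-3*(-1/33) - 2514) + 1753 = (1/11 - 2514) + 1753 = -27653/11 + 1753 = -8370/11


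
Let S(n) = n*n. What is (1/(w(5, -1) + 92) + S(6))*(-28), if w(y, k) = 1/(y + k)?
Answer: -372064/369 ≈ -1008.3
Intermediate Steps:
S(n) = n²
w(y, k) = 1/(k + y)
(1/(w(5, -1) + 92) + S(6))*(-28) = (1/(1/(-1 + 5) + 92) + 6²)*(-28) = (1/(1/4 + 92) + 36)*(-28) = (1/(¼ + 92) + 36)*(-28) = (1/(369/4) + 36)*(-28) = (4/369 + 36)*(-28) = (13288/369)*(-28) = -372064/369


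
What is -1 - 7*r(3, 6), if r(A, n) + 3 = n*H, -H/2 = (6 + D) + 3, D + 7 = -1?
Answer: 104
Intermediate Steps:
D = -8 (D = -7 - 1 = -8)
H = -2 (H = -2*((6 - 8) + 3) = -2*(-2 + 3) = -2*1 = -2)
r(A, n) = -3 - 2*n (r(A, n) = -3 + n*(-2) = -3 - 2*n)
-1 - 7*r(3, 6) = -1 - 7*(-3 - 2*6) = -1 - 7*(-3 - 12) = -1 - 7*(-15) = -1 + 105 = 104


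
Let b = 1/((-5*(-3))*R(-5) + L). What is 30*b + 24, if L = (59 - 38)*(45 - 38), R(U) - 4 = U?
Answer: 533/22 ≈ 24.227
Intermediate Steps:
R(U) = 4 + U
L = 147 (L = 21*7 = 147)
b = 1/132 (b = 1/((-5*(-3))*(4 - 5) + 147) = 1/(15*(-1) + 147) = 1/(-15 + 147) = 1/132 ≈ 0.0075758)
30*b + 24 = 30*(1/132) + 24 = 5/22 + 24 = 533/22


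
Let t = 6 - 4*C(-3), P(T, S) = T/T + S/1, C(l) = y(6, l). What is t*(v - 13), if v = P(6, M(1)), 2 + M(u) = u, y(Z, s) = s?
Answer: -234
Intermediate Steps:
M(u) = -2 + u
C(l) = l
P(T, S) = 1 + S (P(T, S) = 1 + S*1 = 1 + S)
t = 18 (t = 6 - 4*(-3) = 6 + 12 = 18)
v = 0 (v = 1 + (-2 + 1) = 1 - 1 = 0)
t*(v - 13) = 18*(0 - 13) = 18*(-13) = -234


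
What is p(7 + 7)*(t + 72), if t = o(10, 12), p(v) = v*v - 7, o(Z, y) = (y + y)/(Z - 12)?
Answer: 11340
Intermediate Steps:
o(Z, y) = 2*y/(-12 + Z) (o(Z, y) = (2*y)/(-12 + Z) = 2*y/(-12 + Z))
p(v) = -7 + v² (p(v) = v² - 7 = -7 + v²)
t = -12 (t = 2*12/(-12 + 10) = 2*12/(-2) = 2*12*(-½) = -12)
p(7 + 7)*(t + 72) = (-7 + (7 + 7)²)*(-12 + 72) = (-7 + 14²)*60 = (-7 + 196)*60 = 189*60 = 11340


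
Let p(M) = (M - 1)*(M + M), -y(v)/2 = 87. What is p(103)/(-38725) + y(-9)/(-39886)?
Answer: -415673241/772292675 ≈ -0.53823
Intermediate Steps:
y(v) = -174 (y(v) = -2*87 = -174)
p(M) = 2*M*(-1 + M) (p(M) = (-1 + M)*(2*M) = 2*M*(-1 + M))
p(103)/(-38725) + y(-9)/(-39886) = (2*103*(-1 + 103))/(-38725) - 174/(-39886) = (2*103*102)*(-1/38725) - 174*(-1/39886) = 21012*(-1/38725) + 87/19943 = -21012/38725 + 87/19943 = -415673241/772292675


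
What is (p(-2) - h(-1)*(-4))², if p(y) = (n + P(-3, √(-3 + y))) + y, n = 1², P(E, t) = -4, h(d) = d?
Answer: 81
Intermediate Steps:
n = 1
p(y) = -3 + y (p(y) = (1 - 4) + y = -3 + y)
(p(-2) - h(-1)*(-4))² = ((-3 - 2) - 1*(-1)*(-4))² = (-5 + 1*(-4))² = (-5 - 4)² = (-9)² = 81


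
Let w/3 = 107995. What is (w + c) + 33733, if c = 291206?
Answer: 648924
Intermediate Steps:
w = 323985 (w = 3*107995 = 323985)
(w + c) + 33733 = (323985 + 291206) + 33733 = 615191 + 33733 = 648924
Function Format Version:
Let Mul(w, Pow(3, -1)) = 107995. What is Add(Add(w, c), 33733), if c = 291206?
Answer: 648924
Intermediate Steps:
w = 323985 (w = Mul(3, 107995) = 323985)
Add(Add(w, c), 33733) = Add(Add(323985, 291206), 33733) = Add(615191, 33733) = 648924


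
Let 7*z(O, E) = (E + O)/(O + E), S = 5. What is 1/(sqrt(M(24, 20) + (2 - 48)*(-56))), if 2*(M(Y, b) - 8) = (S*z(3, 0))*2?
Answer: sqrt(126651)/18093 ≈ 0.019670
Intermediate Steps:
z(O, E) = 1/7 (z(O, E) = ((E + O)/(O + E))/7 = ((E + O)/(E + O))/7 = (1/7)*1 = 1/7)
M(Y, b) = 61/7 (M(Y, b) = 8 + ((5*(1/7))*2)/2 = 8 + ((5/7)*2)/2 = 8 + (1/2)*(10/7) = 8 + 5/7 = 61/7)
1/(sqrt(M(24, 20) + (2 - 48)*(-56))) = 1/(sqrt(61/7 + (2 - 48)*(-56))) = 1/(sqrt(61/7 - 46*(-56))) = 1/(sqrt(61/7 + 2576)) = 1/(sqrt(18093/7)) = 1/(sqrt(126651)/7) = sqrt(126651)/18093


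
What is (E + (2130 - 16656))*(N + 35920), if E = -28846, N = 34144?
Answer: -3038815808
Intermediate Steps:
(E + (2130 - 16656))*(N + 35920) = (-28846 + (2130 - 16656))*(34144 + 35920) = (-28846 - 14526)*70064 = -43372*70064 = -3038815808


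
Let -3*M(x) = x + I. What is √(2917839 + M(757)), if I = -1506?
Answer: √26262798/3 ≈ 1708.2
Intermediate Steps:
M(x) = 502 - x/3 (M(x) = -(x - 1506)/3 = -(-1506 + x)/3 = 502 - x/3)
√(2917839 + M(757)) = √(2917839 + (502 - ⅓*757)) = √(2917839 + (502 - 757/3)) = √(2917839 + 749/3) = √(8754266/3) = √26262798/3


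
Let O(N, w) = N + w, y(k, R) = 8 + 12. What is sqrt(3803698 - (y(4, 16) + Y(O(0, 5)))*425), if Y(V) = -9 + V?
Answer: sqrt(3796898) ≈ 1948.6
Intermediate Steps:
y(k, R) = 20
sqrt(3803698 - (y(4, 16) + Y(O(0, 5)))*425) = sqrt(3803698 - (20 + (-9 + (0 + 5)))*425) = sqrt(3803698 - (20 + (-9 + 5))*425) = sqrt(3803698 - (20 - 4)*425) = sqrt(3803698 - 16*425) = sqrt(3803698 - 1*6800) = sqrt(3803698 - 6800) = sqrt(3796898)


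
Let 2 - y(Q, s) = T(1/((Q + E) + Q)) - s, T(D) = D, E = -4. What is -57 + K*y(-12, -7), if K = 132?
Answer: -4986/7 ≈ -712.29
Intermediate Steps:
y(Q, s) = 2 + s - 1/(-4 + 2*Q) (y(Q, s) = 2 - (1/((Q - 4) + Q) - s) = 2 - (1/((-4 + Q) + Q) - s) = 2 - (1/(-4 + 2*Q) - s) = 2 + (s - 1/(-4 + 2*Q)) = 2 + s - 1/(-4 + 2*Q))
-57 + K*y(-12, -7) = -57 + 132*((-1/2 + (-2 - 12)*(2 - 7))/(-2 - 12)) = -57 + 132*((-1/2 - 14*(-5))/(-14)) = -57 + 132*(-(-1/2 + 70)/14) = -57 + 132*(-1/14*139/2) = -57 + 132*(-139/28) = -57 - 4587/7 = -4986/7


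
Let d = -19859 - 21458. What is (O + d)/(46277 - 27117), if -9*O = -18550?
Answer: -353303/172440 ≈ -2.0488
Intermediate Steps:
O = 18550/9 (O = -⅑*(-18550) = 18550/9 ≈ 2061.1)
d = -41317
(O + d)/(46277 - 27117) = (18550/9 - 41317)/(46277 - 27117) = -353303/9/19160 = -353303/9*1/19160 = -353303/172440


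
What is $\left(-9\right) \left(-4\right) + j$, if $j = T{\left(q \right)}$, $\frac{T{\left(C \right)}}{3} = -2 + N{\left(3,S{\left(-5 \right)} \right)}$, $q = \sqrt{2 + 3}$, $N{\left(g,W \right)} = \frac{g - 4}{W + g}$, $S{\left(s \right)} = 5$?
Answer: $\frac{237}{8} \approx 29.625$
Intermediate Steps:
$N{\left(g,W \right)} = \frac{-4 + g}{W + g}$
$q = \sqrt{5} \approx 2.2361$
$T{\left(C \right)} = - \frac{51}{8}$ ($T{\left(C \right)} = 3 \left(-2 + \frac{-4 + 3}{5 + 3}\right) = 3 \left(-2 + \frac{1}{8} \left(-1\right)\right) = 3 \left(-2 - \frac{1}{8}\right) = 3 \left(- \frac{17}{8}\right) = - \frac{51}{8}$)
$j = - \frac{51}{8} \approx -6.375$
$\left(-9\right) \left(-4\right) + j = \left(-9\right) \left(-4\right) - \frac{51}{8} = 36 - \frac{51}{8} = \frac{237}{8}$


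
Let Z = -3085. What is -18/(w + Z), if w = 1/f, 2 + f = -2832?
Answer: 17004/2914297 ≈ 0.0058347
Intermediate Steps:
f = -2834 (f = -2 - 2832 = -2834)
w = -1/2834 (w = 1/(-2834) = -1/2834 ≈ -0.00035286)
-18/(w + Z) = -18/(-1/2834 - 3085) = -18/(-8742891/2834) = -2834/8742891*(-18) = 17004/2914297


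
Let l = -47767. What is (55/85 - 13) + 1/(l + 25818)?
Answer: -4609307/373133 ≈ -12.353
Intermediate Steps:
(55/85 - 13) + 1/(l + 25818) = (55/85 - 13) + 1/(-47767 + 25818) = ((1/85)*55 - 13) + 1/(-21949) = (11/17 - 13) - 1/21949 = -210/17 - 1/21949 = -4609307/373133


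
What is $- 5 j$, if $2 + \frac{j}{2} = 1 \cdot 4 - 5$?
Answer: $30$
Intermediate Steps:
$j = -6$ ($j = -4 + 2 \left(1 \cdot 4 - 5\right) = -4 + 2 \left(4 - 5\right) = -4 + 2 \left(-1\right) = -4 - 2 = -6$)
$- 5 j = \left(-5\right) \left(-6\right) = 30$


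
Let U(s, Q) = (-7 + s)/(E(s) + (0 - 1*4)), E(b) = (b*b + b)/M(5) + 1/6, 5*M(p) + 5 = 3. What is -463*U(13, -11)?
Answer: 16668/2753 ≈ 6.0545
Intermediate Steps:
M(p) = -2/5 (M(p) = -1 + (1/5)*3 = -1 + 3/5 = -2/5)
E(b) = 1/6 - 5*b/2 - 5*b**2/2 (E(b) = (b*b + b)/(-2/5) + 1/6 = (b**2 + b)*(-5/2) + 1*(1/6) = (b + b**2)*(-5/2) + 1/6 = (-5*b/2 - 5*b**2/2) + 1/6 = 1/6 - 5*b/2 - 5*b**2/2)
U(s, Q) = (-7 + s)/(-23/6 - 5*s/2 - 5*s**2/2) (U(s, Q) = (-7 + s)/((1/6 - 5*s/2 - 5*s**2/2) + (0 - 1*4)) = (-7 + s)/((1/6 - 5*s/2 - 5*s**2/2) + (0 - 4)) = (-7 + s)/((1/6 - 5*s/2 - 5*s**2/2) - 4) = (-7 + s)/(-23/6 - 5*s/2 - 5*s**2/2))
-463*U(13, -11) = -2778*(7 - 1*13)/(23 + 15*13 + 15*13**2) = -2778*(7 - 13)/(23 + 195 + 15*169) = -2778*(-6)/(23 + 195 + 2535) = -2778*(-6)/2753 = -463*(-36/2753) = 16668/2753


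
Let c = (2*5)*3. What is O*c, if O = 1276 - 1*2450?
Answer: -35220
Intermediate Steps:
O = -1174 (O = 1276 - 2450 = -1174)
c = 30 (c = 10*3 = 30)
O*c = -1174*30 = -35220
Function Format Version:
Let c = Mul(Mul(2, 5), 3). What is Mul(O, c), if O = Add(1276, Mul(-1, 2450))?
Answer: -35220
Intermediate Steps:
O = -1174 (O = Add(1276, -2450) = -1174)
c = 30 (c = Mul(10, 3) = 30)
Mul(O, c) = Mul(-1174, 30) = -35220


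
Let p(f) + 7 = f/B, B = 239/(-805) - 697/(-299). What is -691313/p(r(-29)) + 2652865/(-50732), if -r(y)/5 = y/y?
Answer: 106581718569349/1459204516 ≈ 73041.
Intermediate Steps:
r(y) = -5 (r(y) = -5*y/y = -5*1 = -5)
B = 21288/10465 (B = 239*(-1/805) - 697*(-1/299) = -239/805 + 697/299 = 21288/10465 ≈ 2.0342)
p(f) = -7 + 10465*f/21288 (p(f) = -7 + f/(21288/10465) = -7 + f*(10465/21288) = -7 + 10465*f/21288)
-691313/p(r(-29)) + 2652865/(-50732) = -691313/(-7 + (10465/21288)*(-5)) + 2652865/(-50732) = -691313/(-7 - 52325/21288) + 2652865*(-1/50732) = -691313/(-201341/21288) - 2652865/50732 = -691313*(-21288/201341) - 2652865/50732 = 2102381592/28763 - 2652865/50732 = 106581718569349/1459204516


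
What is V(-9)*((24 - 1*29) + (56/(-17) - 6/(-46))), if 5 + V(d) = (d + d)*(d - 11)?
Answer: -1133160/391 ≈ -2898.1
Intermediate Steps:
V(d) = -5 + 2*d*(-11 + d) (V(d) = -5 + (d + d)*(d - 11) = -5 + (2*d)*(-11 + d) = -5 + 2*d*(-11 + d))
V(-9)*((24 - 1*29) + (56/(-17) - 6/(-46))) = (-5 - 22*(-9) + 2*(-9)²)*((24 - 1*29) + (56/(-17) - 6/(-46))) = (-5 + 198 + 2*81)*((24 - 29) + (56*(-1/17) - 6*(-1/46))) = (-5 + 198 + 162)*(-5 + (-56/17 + 3/23)) = 355*(-5 - 1237/391) = 355*(-3192/391) = -1133160/391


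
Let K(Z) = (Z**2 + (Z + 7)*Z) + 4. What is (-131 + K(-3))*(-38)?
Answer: 4940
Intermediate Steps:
K(Z) = 4 + Z**2 + Z*(7 + Z) (K(Z) = (Z**2 + (7 + Z)*Z) + 4 = (Z**2 + Z*(7 + Z)) + 4 = 4 + Z**2 + Z*(7 + Z))
(-131 + K(-3))*(-38) = (-131 + (4 + 2*(-3)**2 + 7*(-3)))*(-38) = (-131 + (4 + 2*9 - 21))*(-38) = (-131 + (4 + 18 - 21))*(-38) = (-131 + 1)*(-38) = -130*(-38) = 4940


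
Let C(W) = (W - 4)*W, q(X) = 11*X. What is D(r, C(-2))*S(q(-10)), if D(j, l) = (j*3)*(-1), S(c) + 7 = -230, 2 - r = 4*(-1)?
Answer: 4266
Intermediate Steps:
r = 6 (r = 2 - 4*(-1) = 2 - 1*(-4) = 2 + 4 = 6)
C(W) = W*(-4 + W) (C(W) = (-4 + W)*W = W*(-4 + W))
S(c) = -237 (S(c) = -7 - 230 = -237)
D(j, l) = -3*j (D(j, l) = (3*j)*(-1) = -3*j)
D(r, C(-2))*S(q(-10)) = -3*6*(-237) = -18*(-237) = 4266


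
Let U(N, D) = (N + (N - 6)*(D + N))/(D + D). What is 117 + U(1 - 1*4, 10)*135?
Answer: -657/2 ≈ -328.50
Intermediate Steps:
U(N, D) = (N + (-6 + N)*(D + N))/(2*D) (U(N, D) = (N + (-6 + N)*(D + N))/((2*D)) = (N + (-6 + N)*(D + N))*(1/(2*D)) = (N + (-6 + N)*(D + N))/(2*D))
117 + U(1 - 1*4, 10)*135 = 117 + ((1/2)*((1 - 1*4)**2 - 5*(1 - 1*4) + 10*(-6 + (1 - 1*4)))/10)*135 = 117 + ((1/2)*(1/10)*((1 - 4)**2 - 5*(1 - 4) + 10*(-6 + (1 - 4))))*135 = 117 + ((1/2)*(1/10)*((-3)**2 - 5*(-3) + 10*(-6 - 3)))*135 = 117 + ((1/2)*(1/10)*(9 + 15 + 10*(-9)))*135 = 117 + ((1/2)*(1/10)*(9 + 15 - 90))*135 = 117 + ((1/2)*(1/10)*(-66))*135 = 117 - 33/10*135 = 117 - 891/2 = -657/2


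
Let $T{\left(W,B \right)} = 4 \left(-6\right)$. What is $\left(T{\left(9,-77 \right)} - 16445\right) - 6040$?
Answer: $-22509$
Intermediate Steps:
$T{\left(W,B \right)} = -24$
$\left(T{\left(9,-77 \right)} - 16445\right) - 6040 = \left(-24 - 16445\right) - 6040 = -16469 - 6040 = -22509$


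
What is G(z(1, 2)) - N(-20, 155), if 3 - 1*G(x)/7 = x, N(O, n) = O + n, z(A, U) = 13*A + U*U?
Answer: -233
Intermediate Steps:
z(A, U) = U**2 + 13*A (z(A, U) = 13*A + U**2 = U**2 + 13*A)
G(x) = 21 - 7*x
G(z(1, 2)) - N(-20, 155) = (21 - 7*(2**2 + 13*1)) - (-20 + 155) = (21 - 7*(4 + 13)) - 1*135 = (21 - 7*17) - 135 = (21 - 119) - 135 = -98 - 135 = -233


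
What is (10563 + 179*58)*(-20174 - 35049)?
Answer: -1156645735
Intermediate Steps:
(10563 + 179*58)*(-20174 - 35049) = (10563 + 10382)*(-55223) = 20945*(-55223) = -1156645735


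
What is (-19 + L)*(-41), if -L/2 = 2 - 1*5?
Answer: 533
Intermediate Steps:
L = 6 (L = -2*(2 - 1*5) = -2*(2 - 5) = -2*(-3) = 6)
(-19 + L)*(-41) = (-19 + 6)*(-41) = -13*(-41) = 533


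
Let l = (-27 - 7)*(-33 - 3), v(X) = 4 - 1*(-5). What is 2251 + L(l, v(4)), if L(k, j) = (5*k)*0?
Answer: 2251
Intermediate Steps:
v(X) = 9 (v(X) = 4 + 5 = 9)
l = 1224 (l = -34*(-36) = 1224)
L(k, j) = 0
2251 + L(l, v(4)) = 2251 + 0 = 2251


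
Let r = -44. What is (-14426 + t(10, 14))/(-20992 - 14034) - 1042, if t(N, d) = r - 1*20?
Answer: -18241301/17513 ≈ -1041.6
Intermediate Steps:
t(N, d) = -64 (t(N, d) = -44 - 1*20 = -44 - 20 = -64)
(-14426 + t(10, 14))/(-20992 - 14034) - 1042 = (-14426 - 64)/(-20992 - 14034) - 1042 = -14490/(-35026) - 1042 = -14490*(-1/35026) - 1042 = 7245/17513 - 1042 = -18241301/17513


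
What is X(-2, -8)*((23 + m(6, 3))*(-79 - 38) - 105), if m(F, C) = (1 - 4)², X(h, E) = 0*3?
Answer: 0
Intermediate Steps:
X(h, E) = 0
m(F, C) = 9 (m(F, C) = (-3)² = 9)
X(-2, -8)*((23 + m(6, 3))*(-79 - 38) - 105) = 0*((23 + 9)*(-79 - 38) - 105) = 0*(32*(-117) - 105) = 0*(-3744 - 105) = 0*(-3849) = 0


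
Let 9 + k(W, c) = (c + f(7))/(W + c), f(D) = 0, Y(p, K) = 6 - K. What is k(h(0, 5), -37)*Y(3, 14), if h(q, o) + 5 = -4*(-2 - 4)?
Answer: 500/9 ≈ 55.556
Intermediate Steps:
h(q, o) = 19 (h(q, o) = -5 - 4*(-2 - 4) = -5 - 4*(-6) = -5 + 24 = 19)
k(W, c) = -9 + c/(W + c) (k(W, c) = -9 + (c + 0)/(W + c) = -9 + c/(W + c))
k(h(0, 5), -37)*Y(3, 14) = ((-9*19 - 8*(-37))/(19 - 37))*(6 - 1*14) = ((-171 + 296)/(-18))*(6 - 14) = -1/18*125*(-8) = -125/18*(-8) = 500/9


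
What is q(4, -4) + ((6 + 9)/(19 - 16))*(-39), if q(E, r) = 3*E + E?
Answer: -179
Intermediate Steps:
q(E, r) = 4*E
q(4, -4) + ((6 + 9)/(19 - 16))*(-39) = 4*4 + ((6 + 9)/(19 - 16))*(-39) = 16 + (15/3)*(-39) = 16 + (15*(⅓))*(-39) = 16 + 5*(-39) = 16 - 195 = -179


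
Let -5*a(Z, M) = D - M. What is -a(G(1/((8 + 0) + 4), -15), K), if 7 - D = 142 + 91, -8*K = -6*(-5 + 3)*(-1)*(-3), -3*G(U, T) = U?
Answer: -443/10 ≈ -44.300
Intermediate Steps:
G(U, T) = -U/3
K = -9/2 (K = -(-6*(-5 + 3)*(-1))*(-3)/8 = -(-(-12)*(-1))*(-3)/8 = -(-6*2)*(-3)/8 = -(-3)*(-3)/2 = -⅛*36 = -9/2 ≈ -4.5000)
D = -226 (D = 7 - (142 + 91) = 7 - 1*233 = 7 - 233 = -226)
a(Z, M) = 226/5 + M/5 (a(Z, M) = -(-226 - M)/5 = 226/5 + M/5)
-a(G(1/((8 + 0) + 4), -15), K) = -(226/5 + (⅕)*(-9/2)) = -(226/5 - 9/10) = -1*443/10 = -443/10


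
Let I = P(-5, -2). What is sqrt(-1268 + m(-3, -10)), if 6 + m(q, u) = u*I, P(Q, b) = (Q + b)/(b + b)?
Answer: 3*I*sqrt(574)/2 ≈ 35.937*I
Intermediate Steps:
P(Q, b) = (Q + b)/(2*b) (P(Q, b) = (Q + b)/((2*b)) = (Q + b)*(1/(2*b)) = (Q + b)/(2*b))
I = 7/4 (I = (1/2)*(-5 - 2)/(-2) = (1/2)*(-1/2)*(-7) = 7/4 ≈ 1.7500)
m(q, u) = -6 + 7*u/4 (m(q, u) = -6 + u*(7/4) = -6 + 7*u/4)
sqrt(-1268 + m(-3, -10)) = sqrt(-1268 + (-6 + (7/4)*(-10))) = sqrt(-1268 + (-6 - 35/2)) = sqrt(-1268 - 47/2) = sqrt(-2583/2) = 3*I*sqrt(574)/2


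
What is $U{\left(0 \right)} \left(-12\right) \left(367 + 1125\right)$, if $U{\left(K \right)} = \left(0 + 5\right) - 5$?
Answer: $0$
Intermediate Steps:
$U{\left(K \right)} = 0$ ($U{\left(K \right)} = 5 - 5 = 0$)
$U{\left(0 \right)} \left(-12\right) \left(367 + 1125\right) = 0 \left(-12\right) \left(367 + 1125\right) = 0 \cdot 1492 = 0$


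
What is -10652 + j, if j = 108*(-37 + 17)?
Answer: -12812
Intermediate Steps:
j = -2160 (j = 108*(-20) = -2160)
-10652 + j = -10652 - 2160 = -12812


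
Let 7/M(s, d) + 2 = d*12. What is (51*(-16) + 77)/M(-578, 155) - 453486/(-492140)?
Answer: -30715252649/156590 ≈ -1.9615e+5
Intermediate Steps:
M(s, d) = 7/(-2 + 12*d) (M(s, d) = 7/(-2 + d*12) = 7/(-2 + 12*d))
(51*(-16) + 77)/M(-578, 155) - 453486/(-492140) = (51*(-16) + 77)/((7/(2*(-1 + 6*155)))) - 453486/(-492140) = (-816 + 77)/((7/(2*(-1 + 930)))) - 453486*(-1/492140) = -739/((7/2)/929) + 20613/22370 = -739/((7/2)*(1/929)) + 20613/22370 = -739/7/1858 + 20613/22370 = -739*1858/7 + 20613/22370 = -1373062/7 + 20613/22370 = -30715252649/156590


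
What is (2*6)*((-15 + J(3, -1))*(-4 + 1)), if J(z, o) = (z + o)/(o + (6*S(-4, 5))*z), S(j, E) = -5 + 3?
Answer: 20052/37 ≈ 541.95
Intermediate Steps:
S(j, E) = -2
J(z, o) = (o + z)/(o - 12*z) (J(z, o) = (z + o)/(o + (6*(-2))*z) = (o + z)/(o - 12*z))
(2*6)*((-15 + J(3, -1))*(-4 + 1)) = (2*6)*((-15 + (-1 + 3)/(-1 - 12*3))*(-4 + 1)) = 12*((-15 + 2/(-1 - 36))*(-3)) = 12*((-15 + 2/(-37))*(-3)) = 12*((-15 - 1/37*2)*(-3)) = 12*((-15 - 2/37)*(-3)) = 12*(-557/37*(-3)) = 12*(1671/37) = 20052/37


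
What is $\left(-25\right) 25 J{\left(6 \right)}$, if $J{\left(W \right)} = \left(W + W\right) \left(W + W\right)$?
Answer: $-90000$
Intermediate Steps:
$J{\left(W \right)} = 4 W^{2}$ ($J{\left(W \right)} = 2 W 2 W = 4 W^{2}$)
$\left(-25\right) 25 J{\left(6 \right)} = \left(-25\right) 25 \cdot 4 \cdot 6^{2} = - 625 \cdot 4 \cdot 36 = \left(-625\right) 144 = -90000$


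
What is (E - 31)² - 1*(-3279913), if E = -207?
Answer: 3336557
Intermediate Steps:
(E - 31)² - 1*(-3279913) = (-207 - 31)² - 1*(-3279913) = (-238)² + 3279913 = 56644 + 3279913 = 3336557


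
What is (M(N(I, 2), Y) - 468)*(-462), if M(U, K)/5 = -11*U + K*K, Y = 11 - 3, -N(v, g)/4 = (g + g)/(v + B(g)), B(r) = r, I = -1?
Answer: -338184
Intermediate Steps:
N(v, g) = -8*g/(g + v) (N(v, g) = -4*(g + g)/(v + g) = -4*2*g/(g + v) = -8*g/(g + v))
Y = 8
M(U, K) = -55*U + 5*K**2 (M(U, K) = 5*(-11*U + K*K) = 5*(-11*U + K**2) = 5*(K**2 - 11*U) = -55*U + 5*K**2)
(M(N(I, 2), Y) - 468)*(-462) = ((-(-440)*2/(2 - 1) + 5*8**2) - 468)*(-462) = ((-(-440)*2/1 + 5*64) - 468)*(-462) = ((-(-440)*2 + 320) - 468)*(-462) = ((-55*(-16) + 320) - 468)*(-462) = ((880 + 320) - 468)*(-462) = (1200 - 468)*(-462) = 732*(-462) = -338184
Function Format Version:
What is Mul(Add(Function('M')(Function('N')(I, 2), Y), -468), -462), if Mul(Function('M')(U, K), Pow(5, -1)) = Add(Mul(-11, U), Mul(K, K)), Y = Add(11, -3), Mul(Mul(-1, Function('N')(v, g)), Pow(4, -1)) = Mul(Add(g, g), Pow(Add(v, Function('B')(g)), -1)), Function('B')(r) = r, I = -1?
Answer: -338184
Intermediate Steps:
Function('N')(v, g) = Mul(-8, g, Pow(Add(g, v), -1)) (Function('N')(v, g) = Mul(-4, Mul(Add(g, g), Pow(Add(v, g), -1))) = Mul(-4, Mul(Mul(2, g), Pow(Add(g, v), -1))) = Mul(-4, Mul(2, g, Pow(Add(g, v), -1))) = Mul(-8, g, Pow(Add(g, v), -1)))
Y = 8
Function('M')(U, K) = Add(Mul(-55, U), Mul(5, Pow(K, 2))) (Function('M')(U, K) = Mul(5, Add(Mul(-11, U), Mul(K, K))) = Mul(5, Add(Mul(-11, U), Pow(K, 2))) = Mul(5, Add(Pow(K, 2), Mul(-11, U))) = Add(Mul(-55, U), Mul(5, Pow(K, 2))))
Mul(Add(Function('M')(Function('N')(I, 2), Y), -468), -462) = Mul(Add(Add(Mul(-55, Mul(-8, 2, Pow(Add(2, -1), -1))), Mul(5, Pow(8, 2))), -468), -462) = Mul(Add(Add(Mul(-55, Mul(-8, 2, Pow(1, -1))), Mul(5, 64)), -468), -462) = Mul(Add(Add(Mul(-55, Mul(-8, 2, 1)), 320), -468), -462) = Mul(Add(Add(Mul(-55, -16), 320), -468), -462) = Mul(Add(Add(880, 320), -468), -462) = Mul(Add(1200, -468), -462) = Mul(732, -462) = -338184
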